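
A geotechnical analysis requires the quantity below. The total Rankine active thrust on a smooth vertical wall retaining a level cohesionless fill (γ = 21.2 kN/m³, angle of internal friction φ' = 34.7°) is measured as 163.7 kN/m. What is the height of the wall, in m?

7.50 m

K_a = 0.2745. P_a = ½ K_a γ H² ⇒ H = √(2P_a/(K_a γ)).
H = √(2×163.7/(0.2745×21.2)) = 7.501 m.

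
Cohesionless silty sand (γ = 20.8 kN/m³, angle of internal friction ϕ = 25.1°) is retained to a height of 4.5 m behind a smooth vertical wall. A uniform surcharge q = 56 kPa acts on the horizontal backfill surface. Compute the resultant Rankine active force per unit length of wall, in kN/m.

187 kN/m

K_a = tan²(45° − φ/2) = 0.4043.
Soil triangle: ½ K_a γ H² = 0.5×0.4043×20.8×4.5² = 85.15 kN/m.
Surcharge rectangle: K_a q H = 0.4043×56×4.5 = 101.9 kN/m.
Total = 85.15 + 101.9 = 187.0 kN/m.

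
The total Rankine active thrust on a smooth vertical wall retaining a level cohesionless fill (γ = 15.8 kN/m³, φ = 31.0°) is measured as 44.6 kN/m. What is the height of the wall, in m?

4.20 m

K_a = 0.3201. P_a = ½ K_a γ H² ⇒ H = √(2P_a/(K_a γ)).
H = √(2×44.6/(0.3201×15.8)) = 4.200 m.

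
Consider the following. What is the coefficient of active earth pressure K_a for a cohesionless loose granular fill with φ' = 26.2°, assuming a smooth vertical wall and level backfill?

0.387

K_a = tan²(45° − φ/2) = tan²(31.90°) = 0.3874.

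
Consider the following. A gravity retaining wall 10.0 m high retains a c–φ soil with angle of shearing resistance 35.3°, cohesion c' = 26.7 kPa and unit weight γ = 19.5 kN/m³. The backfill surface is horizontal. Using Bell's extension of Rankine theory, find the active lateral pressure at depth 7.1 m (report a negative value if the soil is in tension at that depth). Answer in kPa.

9.42 kPa

K_a = (1 − sin φ)/(1 + sin φ) = 0.2675.
σ_a = K_a γ z − 2c√K_a = 0.2675×19.5×7.1 − 2×26.7×0.5172 = 9.420 kPa.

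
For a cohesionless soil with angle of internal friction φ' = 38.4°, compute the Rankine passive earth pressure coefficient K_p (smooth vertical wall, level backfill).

4.28

K_p = (1 + sin φ)/(1 − sin φ) = tan²(45° + 38.4°/2) = 4.279.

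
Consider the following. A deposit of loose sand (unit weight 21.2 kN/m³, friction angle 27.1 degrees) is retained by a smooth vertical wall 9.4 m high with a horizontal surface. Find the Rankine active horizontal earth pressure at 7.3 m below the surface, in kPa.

57.9 kPa

K_a = (1 − sin φ)/(1 + sin φ) = 0.3741.
σ_h = K_a γ z = 0.3741 × 21.2 × 7.3 = 57.89 kPa.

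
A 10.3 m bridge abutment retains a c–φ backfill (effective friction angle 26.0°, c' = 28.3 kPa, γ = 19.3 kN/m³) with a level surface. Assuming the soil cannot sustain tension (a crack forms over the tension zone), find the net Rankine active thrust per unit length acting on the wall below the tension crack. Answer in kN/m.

K_a = 0.3905; √K_a = 0.6249.
Tension-crack depth z_c = 2c/(γ√K_a) = 2×28.3/(19.3×0.6249) = 4.693 m.
σ_a at base = K_a γ H − 2c√K_a = 0.3905×19.3×10.3 − 2×28.3×0.6249 = 42.25 kPa.
P_a = ½ × 42.25 × (H − z_c) = 0.5×42.25×5.607 = 118.4 kN/m.

118 kN/m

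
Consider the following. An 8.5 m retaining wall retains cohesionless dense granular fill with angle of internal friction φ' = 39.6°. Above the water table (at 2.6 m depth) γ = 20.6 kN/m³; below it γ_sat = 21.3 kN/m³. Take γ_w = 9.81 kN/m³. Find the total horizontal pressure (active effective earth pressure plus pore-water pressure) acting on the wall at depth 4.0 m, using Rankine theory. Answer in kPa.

29.2 kPa

K_a = (1 − sin φ)/(1 + sin φ) = 0.2214.
γ' = 21.3 − 9.81 = 11.49 kN/m³.
Effective vertical stress at 4.0 m: σ'_v = 20.6×2.6 + 11.49×1.40 = 69.65 kPa.
σ'_h = K_a σ'_v = 0.2214 × 69.65 = 15.42 kPa; u = γ_w × 1.40 = 13.73 kPa.
Total σ_h = 15.42 + 13.73 = 29.16 kPa.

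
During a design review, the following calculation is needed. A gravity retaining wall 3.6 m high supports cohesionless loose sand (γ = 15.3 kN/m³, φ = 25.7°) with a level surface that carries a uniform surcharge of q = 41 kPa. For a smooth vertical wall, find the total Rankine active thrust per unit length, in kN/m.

97.5 kN/m

K_a = tan²(45° − φ/2) = 0.3950.
Soil triangle: ½ K_a γ H² = 0.5×0.3950×15.3×3.6² = 39.17 kN/m.
Surcharge rectangle: K_a q H = 0.3950×41×3.6 = 58.31 kN/m.
Total = 39.17 + 58.31 = 97.47 kN/m.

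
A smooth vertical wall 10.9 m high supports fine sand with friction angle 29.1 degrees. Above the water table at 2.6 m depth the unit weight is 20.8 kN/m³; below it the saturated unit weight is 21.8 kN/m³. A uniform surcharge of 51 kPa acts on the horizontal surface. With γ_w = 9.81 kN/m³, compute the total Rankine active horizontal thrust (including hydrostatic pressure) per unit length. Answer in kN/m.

852 kN/m

K_a = tan²(45° − φ/2) = 0.3456.
γ' = 21.8 − 9.81 = 11.99 kN/m³. h₂ = H − d_w = 8.3 m.
σ'_h: at surface K_a·q = 17.63; at WT K_a(q+γd_w) = 36.31; at base K_a(q+γd_w+γ'h₂) = 70.71 kPa.
P₁ = ½(17.63+36.31)×2.6 = 70.12; P₂ = ½(36.31+70.71)×8.3 = 444.1; P_w = ½γ_w h₂² = 337.9.
Total = 70.12+444.1+337.9 = 852.2 kN/m.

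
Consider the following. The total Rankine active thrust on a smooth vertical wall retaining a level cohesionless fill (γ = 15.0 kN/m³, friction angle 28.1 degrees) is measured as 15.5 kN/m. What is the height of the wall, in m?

K_a = 0.3596. P_a = ½ K_a γ H² ⇒ H = √(2P_a/(K_a γ)).
H = √(2×15.5/(0.3596×15.0)) = 2.397 m.

2.40 m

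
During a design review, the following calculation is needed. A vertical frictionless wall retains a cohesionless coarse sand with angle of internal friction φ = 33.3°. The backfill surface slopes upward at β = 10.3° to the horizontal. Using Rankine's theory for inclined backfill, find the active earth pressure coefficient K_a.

K_a = cos β · (cos β − √(cos²β − cos²φ)) / (cos β + √(cos²β − cos²φ)).
cos β = 0.9839, cos φ = 0.8358, √(cos²β − cos²φ) = 0.5191.
K_a = 0.9839 × (0.9839 − 0.5191)/(0.9839 + 0.5191) = 0.3043.

0.304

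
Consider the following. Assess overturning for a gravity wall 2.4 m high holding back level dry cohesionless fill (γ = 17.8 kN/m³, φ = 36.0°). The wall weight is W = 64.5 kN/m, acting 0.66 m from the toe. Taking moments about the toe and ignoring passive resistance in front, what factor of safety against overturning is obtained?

4.00

K_a = tan²(45° − 36.0°/2) = 0.2596.
P_a = ½K_aγH² = 0.5×0.2596×17.8×2.4² = 13.31 kN/m, acting at H/3 = 0.8000 m above the base.
Overturning moment M_o = P_a × H/3 = 13.31 × 0.8000 = 10.65.
Resisting moment M_r = W × 0.66 = 64.5 × 0.66 = 42.57.
FS_overturning = M_r/M_o = 42.57/10.65 = 3.998.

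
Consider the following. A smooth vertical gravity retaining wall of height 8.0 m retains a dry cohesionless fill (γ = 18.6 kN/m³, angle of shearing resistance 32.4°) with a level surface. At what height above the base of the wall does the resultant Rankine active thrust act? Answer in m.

2.67 m

K_a = 0.3022.
The pressure distribution is triangular, so the resultant acts at H/3 above the base = 8.0/3 = 2.667 m.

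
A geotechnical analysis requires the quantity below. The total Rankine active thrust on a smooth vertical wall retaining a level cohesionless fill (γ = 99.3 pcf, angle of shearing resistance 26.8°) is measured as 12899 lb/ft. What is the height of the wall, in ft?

26.2 ft

K_a = 0.3785. P_a = ½ K_a γ H² ⇒ H = √(2P_a/(K_a γ)).
H = √(2×12899/(0.3785×99.3)) = 26.20 ft.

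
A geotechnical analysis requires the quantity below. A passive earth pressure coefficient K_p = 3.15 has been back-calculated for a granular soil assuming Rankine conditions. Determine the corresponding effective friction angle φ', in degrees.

K_p = (1+sin φ)/(1−sin φ) ⇒ sin φ = (K_p − 1)/(K_p + 1) = 0.5181.
φ = arcsin(0.5181) = 31.20°.

31.2°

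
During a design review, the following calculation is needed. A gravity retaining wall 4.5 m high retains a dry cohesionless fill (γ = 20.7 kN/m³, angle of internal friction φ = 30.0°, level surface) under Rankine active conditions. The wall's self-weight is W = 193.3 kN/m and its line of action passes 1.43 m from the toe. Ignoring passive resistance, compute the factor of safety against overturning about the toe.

K_a = tan²(45° − 30.0°/2) = 0.3333.
P_a = ½K_aγH² = 0.5×0.3333×20.7×4.5² = 69.86 kN/m, acting at H/3 = 1.500 m above the base.
Overturning moment M_o = P_a × H/3 = 69.86 × 1.500 = 104.8.
Resisting moment M_r = W × 1.43 = 193.3 × 1.43 = 276.4.
FS_overturning = M_r/M_o = 276.4/104.8 = 2.638.

2.64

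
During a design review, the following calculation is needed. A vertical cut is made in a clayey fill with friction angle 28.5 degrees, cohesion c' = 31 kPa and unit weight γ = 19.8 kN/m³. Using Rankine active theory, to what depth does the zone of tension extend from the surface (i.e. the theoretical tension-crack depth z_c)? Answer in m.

K_a = tan²(45° − 28.5°/2) = 0.3540; √K_a = 0.5949.
The active pressure is zero where K_a γ z = 2c√K_a, so z_c = 2c/(γ√K_a) = 2×31/(19.8×0.5949) = 5.263 m.

5.26 m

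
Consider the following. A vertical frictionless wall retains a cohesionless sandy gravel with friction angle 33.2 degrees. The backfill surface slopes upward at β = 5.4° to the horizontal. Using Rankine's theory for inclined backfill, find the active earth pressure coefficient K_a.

K_a = cos β · (cos β − √(cos²β − cos²φ)) / (cos β + √(cos²β − cos²φ)).
cos β = 0.9956, cos φ = 0.8368, √(cos²β − cos²φ) = 0.5394.
K_a = 0.9956 × (0.9956 − 0.5394)/(0.9956 + 0.5394) = 0.2958.

0.296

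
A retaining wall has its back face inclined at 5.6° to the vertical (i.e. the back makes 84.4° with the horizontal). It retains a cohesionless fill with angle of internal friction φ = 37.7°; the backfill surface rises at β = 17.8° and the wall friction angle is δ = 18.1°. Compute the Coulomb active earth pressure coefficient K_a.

K_a = sin²(α+φ) / [sin²α · sin(α−δ) · (1 + √{sin(φ+δ)sin(φ−β) / (sin(α−δ)sin(α+β))})²].
With α = 84.4°, φ = 37.7°, δ = 18.1°, β = 17.8°: K_a = 0.3248.

0.325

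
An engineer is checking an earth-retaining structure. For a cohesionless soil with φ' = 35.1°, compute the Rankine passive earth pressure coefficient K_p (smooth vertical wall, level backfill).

3.71

K_p = (1 + sin φ)/(1 − sin φ) = tan²(45° + 35.1°/2) = 3.706.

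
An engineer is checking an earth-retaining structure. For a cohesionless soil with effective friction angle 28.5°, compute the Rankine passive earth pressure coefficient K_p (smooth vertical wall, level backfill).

K_p = (1 + sin φ)/(1 − sin φ) = tan²(45° + 28.5°/2) = 2.825.

2.83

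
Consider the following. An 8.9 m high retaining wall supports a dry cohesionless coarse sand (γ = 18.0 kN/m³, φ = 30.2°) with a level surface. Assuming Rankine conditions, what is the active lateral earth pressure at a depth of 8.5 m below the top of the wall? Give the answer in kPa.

50.6 kPa

K_a = (1 − sin φ)/(1 + sin φ) = 0.3307.
σ_h = K_a γ z = 0.3307 × 18.0 × 8.5 = 50.59 kPa.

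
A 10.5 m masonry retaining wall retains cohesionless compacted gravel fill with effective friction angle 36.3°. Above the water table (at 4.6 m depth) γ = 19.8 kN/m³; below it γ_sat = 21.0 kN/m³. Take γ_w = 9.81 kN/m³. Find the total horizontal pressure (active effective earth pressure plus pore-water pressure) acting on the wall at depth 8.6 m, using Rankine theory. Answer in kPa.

74.1 kPa

K_a = (1 − sin φ)/(1 + sin φ) = 0.2563.
γ' = 21.0 − 9.81 = 11.19 kN/m³.
Effective vertical stress at 8.6 m: σ'_v = 19.8×4.6 + 11.19×4.00 = 135.8 kPa.
σ'_h = K_a σ'_v = 0.2563 × 135.8 = 34.81 kPa; u = γ_w × 4.00 = 39.24 kPa.
Total σ_h = 34.81 + 39.24 = 74.05 kPa.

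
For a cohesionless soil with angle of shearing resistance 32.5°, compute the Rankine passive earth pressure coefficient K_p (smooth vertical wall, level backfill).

3.32

K_p = (1 + sin φ)/(1 − sin φ) = tan²(45° + 32.5°/2) = 3.322.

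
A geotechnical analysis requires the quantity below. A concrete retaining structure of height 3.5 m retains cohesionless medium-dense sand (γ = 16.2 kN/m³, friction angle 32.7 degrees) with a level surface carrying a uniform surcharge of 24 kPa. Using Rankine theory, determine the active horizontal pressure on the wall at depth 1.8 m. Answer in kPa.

15.9 kPa

K_a = (1 − sin φ)/(1 + sin φ) = 0.2985.
σ_v = γz + q = 16.2 × 1.8 + 24 = 53.16 kPa.
σ_h = K_a σ_v = 0.2985 × 53.16 = 15.87 kPa.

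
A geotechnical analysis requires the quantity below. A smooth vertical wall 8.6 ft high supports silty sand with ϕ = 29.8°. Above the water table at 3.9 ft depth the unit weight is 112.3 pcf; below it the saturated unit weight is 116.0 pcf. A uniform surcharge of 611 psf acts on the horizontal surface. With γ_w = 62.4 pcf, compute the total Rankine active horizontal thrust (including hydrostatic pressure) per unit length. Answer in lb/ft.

3630 lb/ft

K_a = tan²(45° − φ/2) = 0.3360.
γ' = 116.0 − 62.4 = 53.60 pcf. h₂ = H − d_w = 4.7 ft.
σ'_h: at surface K_a·q = 205.3; at WT K_a(q+γd_w) = 352.5; at base K_a(q+γd_w+γ'h₂) = 437.1 psf.
P₁ = ½(205.3+352.5)×3.9 = 1088; P₂ = ½(352.5+437.1)×4.7 = 1856; P_w = ½γ_w h₂² = 689.2.
Total = 1088+1856+689.2 = 3633 lb/ft.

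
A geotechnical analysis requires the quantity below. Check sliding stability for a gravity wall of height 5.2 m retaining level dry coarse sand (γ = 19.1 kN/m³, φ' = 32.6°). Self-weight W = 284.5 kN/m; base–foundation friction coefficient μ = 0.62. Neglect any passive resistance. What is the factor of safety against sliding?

K_a = tan²(45° − 32.6°/2) = 0.2997.
P_a = ½K_aγH² = 0.5×0.2997×19.1×5.2² = 77.40 kN/m, acting at H/3 = 1.733 m above the base.
FS_sliding = μW / P_a = 0.62×284.5 / 77.40 = 2.279.

2.28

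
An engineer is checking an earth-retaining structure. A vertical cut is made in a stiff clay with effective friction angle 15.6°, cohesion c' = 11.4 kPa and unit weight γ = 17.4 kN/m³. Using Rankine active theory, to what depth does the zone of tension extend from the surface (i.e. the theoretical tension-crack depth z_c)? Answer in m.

K_a = tan²(45° − 15.6°/2) = 0.5761; √K_a = 0.7590.
The active pressure is zero where K_a γ z = 2c√K_a, so z_c = 2c/(γ√K_a) = 2×11.4/(17.4×0.7590) = 1.726 m.

1.73 m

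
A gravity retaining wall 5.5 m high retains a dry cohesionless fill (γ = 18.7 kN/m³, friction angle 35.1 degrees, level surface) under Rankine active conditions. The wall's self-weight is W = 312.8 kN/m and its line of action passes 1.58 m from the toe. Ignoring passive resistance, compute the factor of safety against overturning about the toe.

3.53

K_a = tan²(45° − 35.1°/2) = 0.2698.
P_a = ½K_aγH² = 0.5×0.2698×18.7×5.5² = 76.32 kN/m, acting at H/3 = 1.833 m above the base.
Overturning moment M_o = P_a × H/3 = 76.32 × 1.833 = 139.9.
Resisting moment M_r = W × 1.58 = 312.8 × 1.58 = 494.2.
FS_overturning = M_r/M_o = 494.2/139.9 = 3.532.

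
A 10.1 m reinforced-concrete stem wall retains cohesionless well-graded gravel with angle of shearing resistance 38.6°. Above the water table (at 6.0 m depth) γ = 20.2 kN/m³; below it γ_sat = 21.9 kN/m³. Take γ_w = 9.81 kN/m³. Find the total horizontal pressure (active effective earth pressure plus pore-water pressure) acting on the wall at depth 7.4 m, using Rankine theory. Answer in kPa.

45.7 kPa

K_a = (1 − sin φ)/(1 + sin φ) = 0.2316.
γ' = 21.9 − 9.81 = 12.09 kN/m³.
Effective vertical stress at 7.4 m: σ'_v = 20.2×6.0 + 12.09×1.40 = 138.1 kPa.
σ'_h = K_a σ'_v = 0.2316 × 138.1 = 31.99 kPa; u = γ_w × 1.40 = 13.73 kPa.
Total σ_h = 31.99 + 13.73 = 45.73 kPa.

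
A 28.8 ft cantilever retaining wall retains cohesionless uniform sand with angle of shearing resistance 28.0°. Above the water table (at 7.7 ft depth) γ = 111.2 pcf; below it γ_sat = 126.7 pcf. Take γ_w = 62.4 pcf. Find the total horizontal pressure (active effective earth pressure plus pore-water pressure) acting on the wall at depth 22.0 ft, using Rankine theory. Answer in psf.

K_a = (1 − sin φ)/(1 + sin φ) = 0.3610.
γ' = 126.7 − 62.4 = 64.30 pcf.
Effective vertical stress at 22.0 ft: σ'_v = 111.2×7.7 + 64.30×14.3 = 1776 psf.
σ'_h = K_a σ'_v = 0.3610 × 1776 = 641.1 psf; u = γ_w × 14.3 = 892.3 psf.
Total σ_h = 641.1 + 892.3 = 1533 psf.

1530 psf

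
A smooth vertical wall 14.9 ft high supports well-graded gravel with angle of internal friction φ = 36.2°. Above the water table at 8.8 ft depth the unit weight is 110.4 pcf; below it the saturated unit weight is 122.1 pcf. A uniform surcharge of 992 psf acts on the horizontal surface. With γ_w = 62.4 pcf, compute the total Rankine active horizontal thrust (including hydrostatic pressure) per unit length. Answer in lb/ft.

7880 lb/ft

K_a = tan²(45° − φ/2) = 0.2574.
γ' = 122.1 − 62.4 = 59.70 pcf. h₂ = H − d_w = 6.1 ft.
σ'_h: at surface K_a·q = 255.3; at WT K_a(q+γd_w) = 505.4; at base K_a(q+γd_w+γ'h₂) = 599.1 psf.
P₁ = ½(255.3+505.4)×8.8 = 3347; P₂ = ½(505.4+599.1)×6.1 = 3369; P_w = ½γ_w h₂² = 1161.
Total = 3347+3369+1161 = 7877 lb/ft.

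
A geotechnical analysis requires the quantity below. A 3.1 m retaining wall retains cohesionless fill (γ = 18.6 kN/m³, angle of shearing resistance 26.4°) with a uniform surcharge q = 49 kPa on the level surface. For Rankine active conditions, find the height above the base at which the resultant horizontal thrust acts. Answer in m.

K_a = 0.3844.
Triangular part P₁ = ½K_aγH² = 34.36 at H/3 = 1.033 m; rectangular part P₂ = K_a q H = 58.40 at H/2 = 1.550 m.
ȳ = (P₁·1.033 + P₂·1.550)/(P₁+P₂) = 1.359 m.

1.36 m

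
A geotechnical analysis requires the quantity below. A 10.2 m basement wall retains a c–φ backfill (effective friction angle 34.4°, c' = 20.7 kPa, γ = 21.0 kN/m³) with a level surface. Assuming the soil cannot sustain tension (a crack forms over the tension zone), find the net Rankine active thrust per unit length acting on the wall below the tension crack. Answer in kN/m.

122 kN/m

K_a = 0.2780; √K_a = 0.5272.
Tension-crack depth z_c = 2c/(γ√K_a) = 2×20.7/(21.0×0.5272) = 3.739 m.
σ_a at base = K_a γ H − 2c√K_a = 0.2780×21.0×10.2 − 2×20.7×0.5272 = 37.72 kPa.
P_a = ½ × 37.72 × (H − z_c) = 0.5×37.72×6.461 = 121.8 kN/m.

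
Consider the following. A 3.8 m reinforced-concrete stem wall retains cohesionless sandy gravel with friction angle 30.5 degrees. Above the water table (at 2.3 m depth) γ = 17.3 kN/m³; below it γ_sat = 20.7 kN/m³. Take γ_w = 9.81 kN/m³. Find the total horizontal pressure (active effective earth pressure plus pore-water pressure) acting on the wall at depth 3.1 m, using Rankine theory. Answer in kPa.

23.7 kPa

K_a = (1 − sin φ)/(1 + sin φ) = 0.3267.
γ' = 20.7 − 9.81 = 10.89 kN/m³.
Effective vertical stress at 3.1 m: σ'_v = 17.3×2.3 + 10.89×0.800 = 48.50 kPa.
σ'_h = K_a σ'_v = 0.3267 × 48.50 = 15.84 kPa; u = γ_w × 0.800 = 7.848 kPa.
Total σ_h = 15.84 + 7.848 = 23.69 kPa.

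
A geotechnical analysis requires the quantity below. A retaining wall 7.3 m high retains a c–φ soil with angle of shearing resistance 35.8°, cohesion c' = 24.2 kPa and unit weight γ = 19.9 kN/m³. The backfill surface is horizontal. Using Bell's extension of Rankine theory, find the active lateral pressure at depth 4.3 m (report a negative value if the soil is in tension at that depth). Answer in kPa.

-2.36 kPa

K_a = (1 − sin φ)/(1 + sin φ) = 0.2619.
σ_a = K_a γ z − 2c√K_a = 0.2619×19.9×4.3 − 2×24.2×0.5117 = -2.360 kPa.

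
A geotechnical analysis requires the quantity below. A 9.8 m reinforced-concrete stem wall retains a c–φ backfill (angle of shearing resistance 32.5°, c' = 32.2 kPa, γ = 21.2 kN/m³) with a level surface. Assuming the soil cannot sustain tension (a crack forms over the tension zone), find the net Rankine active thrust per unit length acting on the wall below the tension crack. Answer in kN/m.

58.0 kN/m

K_a = 0.3010; √K_a = 0.5486.
Tension-crack depth z_c = 2c/(γ√K_a) = 2×32.2/(21.2×0.5486) = 5.537 m.
σ_a at base = K_a γ H − 2c√K_a = 0.3010×21.2×9.8 − 2×32.2×0.5486 = 27.20 kPa.
P_a = ½ × 27.20 × (H − z_c) = 0.5×27.20×4.263 = 57.98 kN/m.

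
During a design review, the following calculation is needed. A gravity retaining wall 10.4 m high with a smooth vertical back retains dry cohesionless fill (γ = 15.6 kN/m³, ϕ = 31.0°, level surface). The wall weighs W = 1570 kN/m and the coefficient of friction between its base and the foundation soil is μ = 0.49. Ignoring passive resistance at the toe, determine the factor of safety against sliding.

K_a = tan²(45° − 31.0°/2) = 0.3201.
P_a = ½K_aγH² = 0.5×0.3201×15.6×10.4² = 270.1 kN/m, acting at H/3 = 3.467 m above the base.
FS_sliding = μW / P_a = 0.49×1570 / 270.1 = 2.849.

2.85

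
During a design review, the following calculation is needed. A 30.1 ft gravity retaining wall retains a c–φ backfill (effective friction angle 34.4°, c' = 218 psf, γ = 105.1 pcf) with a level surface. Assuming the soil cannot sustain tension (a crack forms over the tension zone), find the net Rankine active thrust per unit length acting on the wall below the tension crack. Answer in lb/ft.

K_a = 0.2780; √K_a = 0.5272.
Tension-crack depth z_c = 2c/(γ√K_a) = 2×218/(105.1×0.5272) = 7.868 ft.
σ_a at base = K_a γ H − 2c√K_a = 0.2780×105.1×30.1 − 2×218×0.5272 = 649.5 psf.
P_a = ½ × 649.5 × (H − z_c) = 0.5×649.5×22.23 = 7220 lb/ft.

7220 lb/ft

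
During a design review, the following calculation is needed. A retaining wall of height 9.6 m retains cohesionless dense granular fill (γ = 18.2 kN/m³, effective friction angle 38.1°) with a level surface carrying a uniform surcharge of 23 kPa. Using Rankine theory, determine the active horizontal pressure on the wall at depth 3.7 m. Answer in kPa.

K_a = (1 − sin φ)/(1 + sin φ) = 0.2368.
σ_v = γz + q = 18.2 × 3.7 + 23 = 90.34 kPa.
σ_h = K_a σ_v = 0.2368 × 90.34 = 21.40 kPa.

21.4 kPa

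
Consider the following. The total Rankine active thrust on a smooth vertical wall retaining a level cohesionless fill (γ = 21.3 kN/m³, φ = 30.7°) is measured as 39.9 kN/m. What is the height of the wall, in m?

3.40 m

K_a = 0.3240. P_a = ½ K_a γ H² ⇒ H = √(2P_a/(K_a γ)).
H = √(2×39.9/(0.3240×21.3)) = 3.400 m.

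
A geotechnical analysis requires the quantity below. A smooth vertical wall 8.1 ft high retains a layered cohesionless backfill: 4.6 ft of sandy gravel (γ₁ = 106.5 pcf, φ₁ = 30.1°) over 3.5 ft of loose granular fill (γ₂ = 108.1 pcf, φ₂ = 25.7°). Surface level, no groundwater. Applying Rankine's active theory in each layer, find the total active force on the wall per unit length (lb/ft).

1310 lb/ft

K_a1 = tan²(45°−30.1°/2) = 0.3320; K_a2 = tan²(45°−25.7°/2) = 0.3950.
Layer 1: σ at base = K_a1 γ₁ h₁ = 162.6 psf; P₁ = ½×162.6×4.6 = 374.1.
Layer 2: σ_v at top = γ₁h₁ = 489.9; σ_h top = K_a2×489.9 = 193.5; σ_h base = K_a2×(489.9+108.1×3.5) = 343.0.
P₂ = ½(193.5+343.0)×3.5 = 938.9. Total P_a = 374.1+938.9 = 1313 lb/ft.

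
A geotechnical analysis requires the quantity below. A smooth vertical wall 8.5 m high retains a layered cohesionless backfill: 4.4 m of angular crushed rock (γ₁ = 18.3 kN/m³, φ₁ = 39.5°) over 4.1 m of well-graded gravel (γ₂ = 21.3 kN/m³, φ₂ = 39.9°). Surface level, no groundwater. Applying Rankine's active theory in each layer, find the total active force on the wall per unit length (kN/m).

K_a1 = tan²(45°−39.5°/2) = 0.2224; K_a2 = tan²(45°−39.9°/2) = 0.2184.
Layer 1: σ at base = K_a1 γ₁ h₁ = 17.91 kPa; P₁ = ½×17.91×4.4 = 39.40.
Layer 2: σ_v at top = γ₁h₁ = 80.52; σ_h top = K_a2×80.52 = 17.59; σ_h base = K_a2×(80.52+21.3×4.1) = 36.66.
P₂ = ½(17.59+36.66)×4.1 = 111.2. Total P_a = 39.40+111.2 = 150.6 kN/m.

151 kN/m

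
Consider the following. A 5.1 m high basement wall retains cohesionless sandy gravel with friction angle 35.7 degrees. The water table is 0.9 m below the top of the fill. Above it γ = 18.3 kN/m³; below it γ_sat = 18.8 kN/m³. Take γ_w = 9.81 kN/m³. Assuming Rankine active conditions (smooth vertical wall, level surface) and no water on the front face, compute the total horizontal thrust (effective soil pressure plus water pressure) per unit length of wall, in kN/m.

128 kN/m

K_a = tan²(45° − φ/2) = 0.2630.
γ' = 18.8 − 9.81 = 8.990 kN/m³. Depth below WT = 4.2 m.
σ'_h at WT = K_a γ d_w = 4.331 kPa; at base = 4.331 + K_a γ' × 4.2 = 14.26 kPa.
P₁ (0–0.9 m) = ½×4.331×0.9 = 1.949. P₂ (0.9–5.1 m) = ½(4.331+14.26)×4.2 = 39.05.
P_w = ½ γ_w h₂² = 0.5×9.81×4.2² = 86.52. Total = 1.949+39.05+86.52 = 127.5 kN/m.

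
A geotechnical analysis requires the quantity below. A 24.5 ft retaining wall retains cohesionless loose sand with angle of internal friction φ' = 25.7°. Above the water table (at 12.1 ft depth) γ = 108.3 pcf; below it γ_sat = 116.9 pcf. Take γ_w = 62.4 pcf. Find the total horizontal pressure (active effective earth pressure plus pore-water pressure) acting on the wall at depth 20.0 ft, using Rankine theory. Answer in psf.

K_a = (1 − sin φ)/(1 + sin φ) = 0.3950.
γ' = 116.9 − 62.4 = 54.50 pcf.
Effective vertical stress at 20.0 ft: σ'_v = 108.3×12.1 + 54.50×7.90 = 1741 psf.
σ'_h = K_a σ'_v = 0.3950 × 1741 = 687.7 psf; u = γ_w × 7.90 = 493.0 psf.
Total σ_h = 687.7 + 493.0 = 1181 psf.

1180 psf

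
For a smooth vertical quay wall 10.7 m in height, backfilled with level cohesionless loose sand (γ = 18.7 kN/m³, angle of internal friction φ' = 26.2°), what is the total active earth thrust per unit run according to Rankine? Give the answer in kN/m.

415 kN/m

K_a = tan²(45° − φ/2) = 0.3874.
P_a = ½ K_a γ H² = 0.5 × 0.3874 × 18.7 × 10.7² = 414.7 kN/m.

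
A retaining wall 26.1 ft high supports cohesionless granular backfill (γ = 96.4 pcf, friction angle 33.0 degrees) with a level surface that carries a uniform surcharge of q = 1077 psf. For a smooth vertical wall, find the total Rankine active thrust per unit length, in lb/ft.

K_a = tan²(45° − φ/2) = 0.2948.
Soil triangle: ½ K_a γ H² = 0.5×0.2948×96.4×26.1² = 9680 lb/ft.
Surcharge rectangle: K_a q H = 0.2948×1077×26.1 = 8287 lb/ft.
Total = 9680 + 8287 = 17970 lb/ft.

18000 lb/ft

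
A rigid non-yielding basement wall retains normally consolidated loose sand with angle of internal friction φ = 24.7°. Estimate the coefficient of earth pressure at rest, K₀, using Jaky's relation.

K₀ = 1 − sin φ' = 1 − sin 24.7° = 0.5821.

0.582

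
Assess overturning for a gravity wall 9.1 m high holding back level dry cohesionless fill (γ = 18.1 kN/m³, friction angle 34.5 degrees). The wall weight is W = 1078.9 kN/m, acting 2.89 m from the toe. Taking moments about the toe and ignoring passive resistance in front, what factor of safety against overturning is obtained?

4.96

K_a = tan²(45° − 34.5°/2) = 0.2768.
P_a = ½K_aγH² = 0.5×0.2768×18.1×9.1² = 207.4 kN/m, acting at H/3 = 3.033 m above the base.
Overturning moment M_o = P_a × H/3 = 207.4 × 3.033 = 629.3.
Resisting moment M_r = W × 2.89 = 1078.9 × 2.89 = 3118.
FS_overturning = M_r/M_o = 3118/629.3 = 4.955.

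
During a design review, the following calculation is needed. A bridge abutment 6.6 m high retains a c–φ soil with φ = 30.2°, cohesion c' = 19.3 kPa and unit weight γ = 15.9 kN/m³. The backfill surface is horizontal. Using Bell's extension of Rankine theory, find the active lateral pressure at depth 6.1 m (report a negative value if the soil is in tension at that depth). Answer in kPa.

9.87 kPa

K_a = (1 − sin φ)/(1 + sin φ) = 0.3307.
σ_a = K_a γ z − 2c√K_a = 0.3307×15.9×6.1 − 2×19.3×0.5750 = 9.874 kPa.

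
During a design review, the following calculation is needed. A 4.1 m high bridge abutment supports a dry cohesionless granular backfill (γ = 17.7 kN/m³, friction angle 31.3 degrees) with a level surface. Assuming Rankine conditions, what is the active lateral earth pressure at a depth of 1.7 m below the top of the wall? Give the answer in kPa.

9.51 kPa

K_a = (1 − sin φ)/(1 + sin φ) = 0.3162.
σ_h = K_a γ z = 0.3162 × 17.7 × 1.7 = 9.515 kPa.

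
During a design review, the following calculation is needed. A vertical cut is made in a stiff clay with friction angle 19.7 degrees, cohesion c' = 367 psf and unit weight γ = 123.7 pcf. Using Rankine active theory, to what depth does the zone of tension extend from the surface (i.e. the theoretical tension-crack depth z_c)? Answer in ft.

K_a = tan²(45° − 19.7°/2) = 0.4958; √K_a = 0.7041.
The active pressure is zero where K_a γ z = 2c√K_a, so z_c = 2c/(γ√K_a) = 2×367/(123.7×0.7041) = 8.427 ft.

8.43 ft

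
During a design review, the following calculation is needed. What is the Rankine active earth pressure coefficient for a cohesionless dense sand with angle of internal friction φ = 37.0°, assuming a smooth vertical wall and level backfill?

K_a = (1 − sin φ)/(1 + sin φ) = (1 − sin 37.0°)/(1 + sin 37.0°) = 0.2486.

0.249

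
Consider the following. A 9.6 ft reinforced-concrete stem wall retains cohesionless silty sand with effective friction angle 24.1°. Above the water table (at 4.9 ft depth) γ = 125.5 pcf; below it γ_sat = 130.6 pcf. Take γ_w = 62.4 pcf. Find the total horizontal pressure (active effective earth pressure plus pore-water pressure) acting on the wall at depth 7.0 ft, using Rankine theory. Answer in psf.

450 psf

K_a = (1 − sin φ)/(1 + sin φ) = 0.4201.
γ' = 130.6 − 62.4 = 68.20 pcf.
Effective vertical stress at 7.0 ft: σ'_v = 125.5×4.9 + 68.20×2.10 = 758.2 psf.
σ'_h = K_a σ'_v = 0.4201 × 758.2 = 318.5 psf; u = γ_w × 2.10 = 131.0 psf.
Total σ_h = 318.5 + 131.0 = 449.6 psf.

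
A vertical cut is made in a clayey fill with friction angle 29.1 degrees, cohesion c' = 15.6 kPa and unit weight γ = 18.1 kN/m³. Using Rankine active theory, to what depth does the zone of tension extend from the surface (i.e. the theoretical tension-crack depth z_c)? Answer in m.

K_a = tan²(45° − 29.1°/2) = 0.3456; √K_a = 0.5879.
The active pressure is zero where K_a γ z = 2c√K_a, so z_c = 2c/(γ√K_a) = 2×15.6/(18.1×0.5879) = 2.932 m.

2.93 m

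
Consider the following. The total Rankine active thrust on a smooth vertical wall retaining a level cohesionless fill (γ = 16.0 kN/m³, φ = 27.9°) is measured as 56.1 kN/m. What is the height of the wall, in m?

4.40 m

K_a = 0.3625. P_a = ½ K_a γ H² ⇒ H = √(2P_a/(K_a γ)).
H = √(2×56.1/(0.3625×16.0)) = 4.399 m.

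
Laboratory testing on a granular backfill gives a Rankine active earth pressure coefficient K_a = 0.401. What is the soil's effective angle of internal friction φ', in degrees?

25.3°

K_a = tan²(45° − φ/2) ⇒ 45° − φ/2 = arctan(√0.401) = 32.34°.
φ = 2(45° − 32.34°) = 25.31°.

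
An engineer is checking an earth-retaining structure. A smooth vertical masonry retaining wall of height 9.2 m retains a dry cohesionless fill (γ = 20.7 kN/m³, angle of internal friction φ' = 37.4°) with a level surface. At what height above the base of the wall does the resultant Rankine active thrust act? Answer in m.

K_a = 0.2443.
The pressure distribution is triangular, so the resultant acts at H/3 above the base = 9.2/3 = 3.067 m.

3.07 m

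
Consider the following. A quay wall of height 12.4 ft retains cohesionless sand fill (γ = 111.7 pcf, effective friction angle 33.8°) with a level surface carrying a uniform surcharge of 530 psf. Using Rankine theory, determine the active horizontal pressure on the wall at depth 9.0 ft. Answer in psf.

K_a = (1 − sin φ)/(1 + sin φ) = 0.2851.
σ_v = γz + q = 111.7 × 9.0 + 530 = 1535 psf.
σ_h = K_a σ_v = 0.2851 × 1535 = 437.7 psf.

438 psf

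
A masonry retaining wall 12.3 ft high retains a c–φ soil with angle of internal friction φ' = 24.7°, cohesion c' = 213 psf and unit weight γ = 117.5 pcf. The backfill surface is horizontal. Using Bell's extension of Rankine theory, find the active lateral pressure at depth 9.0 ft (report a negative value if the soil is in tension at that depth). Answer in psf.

161 psf

K_a = (1 − sin φ)/(1 + sin φ) = 0.4106.
σ_a = K_a γ z − 2c√K_a = 0.4106×117.5×9.0 − 2×213×0.6408 = 161.2 psf.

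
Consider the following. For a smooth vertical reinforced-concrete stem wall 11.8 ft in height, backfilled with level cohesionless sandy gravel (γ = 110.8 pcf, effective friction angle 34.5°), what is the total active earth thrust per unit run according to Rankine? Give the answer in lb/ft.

K_a = tan²(45° − φ/2) = 0.2768.
P_a = ½ K_a γ H² = 0.5 × 0.2768 × 110.8 × 11.8² = 2135 lb/ft.

2140 lb/ft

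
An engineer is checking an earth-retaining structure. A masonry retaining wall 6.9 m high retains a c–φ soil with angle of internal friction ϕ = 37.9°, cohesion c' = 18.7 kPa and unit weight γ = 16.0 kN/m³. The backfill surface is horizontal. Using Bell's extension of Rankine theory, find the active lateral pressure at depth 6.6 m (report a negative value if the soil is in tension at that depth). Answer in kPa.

K_a = (1 − sin φ)/(1 + sin φ) = 0.2389.
σ_a = K_a γ z − 2c√K_a = 0.2389×16.0×6.6 − 2×18.7×0.4888 = 6.950 kPa.

6.95 kPa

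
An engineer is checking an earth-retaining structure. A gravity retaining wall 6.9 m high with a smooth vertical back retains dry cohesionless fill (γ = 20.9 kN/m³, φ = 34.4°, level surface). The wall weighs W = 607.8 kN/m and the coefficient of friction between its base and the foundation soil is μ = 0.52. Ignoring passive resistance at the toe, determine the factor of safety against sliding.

2.29

K_a = tan²(45° − 34.4°/2) = 0.2780.
P_a = ½K_aγH² = 0.5×0.2780×20.9×6.9² = 138.3 kN/m, acting at H/3 = 2.300 m above the base.
FS_sliding = μW / P_a = 0.52×607.8 / 138.3 = 2.285.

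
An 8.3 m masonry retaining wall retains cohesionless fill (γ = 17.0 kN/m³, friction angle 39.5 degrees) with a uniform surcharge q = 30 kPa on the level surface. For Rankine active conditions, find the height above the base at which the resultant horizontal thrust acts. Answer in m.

K_a = 0.2224.
Triangular part P₁ = ½K_aγH² = 130.3 at H/3 = 2.767 m; rectangular part P₂ = K_a q H = 55.39 at H/2 = 4.150 m.
ȳ = (P₁·2.767 + P₂·4.150)/(P₁+P₂) = 3.179 m.

3.18 m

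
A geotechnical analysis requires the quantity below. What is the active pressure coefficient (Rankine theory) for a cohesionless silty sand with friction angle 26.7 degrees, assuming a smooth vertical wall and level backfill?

K_a = (1 − sin φ)/(1 + sin φ) = (1 − sin 26.7°)/(1 + sin 26.7°) = 0.3800.

0.380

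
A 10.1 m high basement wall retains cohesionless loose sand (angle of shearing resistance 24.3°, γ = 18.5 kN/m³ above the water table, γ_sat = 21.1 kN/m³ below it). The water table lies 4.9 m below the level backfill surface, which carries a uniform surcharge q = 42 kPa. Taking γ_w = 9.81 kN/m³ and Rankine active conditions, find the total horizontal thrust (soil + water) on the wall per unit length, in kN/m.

662 kN/m

K_a = tan²(45° − φ/2) = 0.4169.
γ' = 21.1 − 9.81 = 11.29 kN/m³. h₂ = H − d_w = 5.2 m.
σ'_h: at surface K_a·q = 17.51; at WT K_a(q+γd_w) = 55.30; at base K_a(q+γd_w+γ'h₂) = 79.78 kPa.
P₁ = ½(17.51+55.30)×4.9 = 178.4; P₂ = ½(55.30+79.78)×5.2 = 351.2; P_w = ½γ_w h₂² = 132.6.
Total = 178.4+351.2+132.6 = 662.2 kN/m.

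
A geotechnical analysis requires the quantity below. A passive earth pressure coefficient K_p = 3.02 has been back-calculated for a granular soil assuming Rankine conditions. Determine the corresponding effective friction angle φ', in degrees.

K_p = (1+sin φ)/(1−sin φ) ⇒ sin φ = (K_p − 1)/(K_p + 1) = 0.5025.
φ = arcsin(0.5025) = 30.16°.

30.2°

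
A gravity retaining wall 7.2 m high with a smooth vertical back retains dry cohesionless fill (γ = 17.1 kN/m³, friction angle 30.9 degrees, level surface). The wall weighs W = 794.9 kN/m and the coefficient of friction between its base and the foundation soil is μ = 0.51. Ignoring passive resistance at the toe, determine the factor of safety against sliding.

2.85

K_a = tan²(45° − 30.9°/2) = 0.3214.
P_a = ½K_aγH² = 0.5×0.3214×17.1×7.2² = 142.5 kN/m, acting at H/3 = 2.400 m above the base.
FS_sliding = μW / P_a = 0.51×794.9 / 142.5 = 2.846.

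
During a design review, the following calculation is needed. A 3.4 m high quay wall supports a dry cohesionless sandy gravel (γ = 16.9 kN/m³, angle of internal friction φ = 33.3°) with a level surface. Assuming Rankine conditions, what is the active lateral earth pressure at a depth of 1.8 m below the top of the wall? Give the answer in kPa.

8.86 kPa

K_a = (1 − sin φ)/(1 + sin φ) = 0.2911.
σ_h = K_a γ z = 0.2911 × 16.9 × 1.8 = 8.856 kPa.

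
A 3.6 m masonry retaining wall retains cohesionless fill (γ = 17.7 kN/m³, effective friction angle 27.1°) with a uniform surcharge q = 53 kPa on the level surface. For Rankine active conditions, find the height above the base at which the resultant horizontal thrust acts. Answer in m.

K_a = 0.3741.
Triangular part P₁ = ½K_aγH² = 42.90 at H/3 = 1.200 m; rectangular part P₂ = K_a q H = 71.37 at H/2 = 1.800 m.
ȳ = (P₁·1.200 + P₂·1.800)/(P₁+P₂) = 1.575 m.

1.57 m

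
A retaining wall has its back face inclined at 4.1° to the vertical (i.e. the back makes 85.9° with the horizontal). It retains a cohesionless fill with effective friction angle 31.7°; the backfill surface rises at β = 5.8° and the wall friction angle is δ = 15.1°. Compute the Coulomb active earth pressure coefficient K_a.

0.335

K_a = sin²(α+φ) / [sin²α · sin(α−δ) · (1 + √{sin(φ+δ)sin(φ−β) / (sin(α−δ)sin(α+β))})²].
With α = 85.9°, φ = 31.7°, δ = 15.1°, β = 5.8°: K_a = 0.3345.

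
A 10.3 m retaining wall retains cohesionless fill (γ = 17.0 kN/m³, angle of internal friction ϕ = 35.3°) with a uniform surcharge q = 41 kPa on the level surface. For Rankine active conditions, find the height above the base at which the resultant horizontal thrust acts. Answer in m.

3.98 m

K_a = 0.2675.
Triangular part P₁ = ½K_aγH² = 241.3 at H/3 = 3.433 m; rectangular part P₂ = K_a q H = 113.0 at H/2 = 5.150 m.
ȳ = (P₁·3.433 + P₂·5.150)/(P₁+P₂) = 3.981 m.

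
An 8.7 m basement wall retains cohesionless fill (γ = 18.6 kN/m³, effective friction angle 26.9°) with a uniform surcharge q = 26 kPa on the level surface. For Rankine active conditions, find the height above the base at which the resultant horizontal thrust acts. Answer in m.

3.25 m

K_a = 0.3770.
Triangular part P₁ = ½K_aγH² = 265.4 at H/3 = 2.900 m; rectangular part P₂ = K_a q H = 85.28 at H/2 = 4.350 m.
ȳ = (P₁·2.900 + P₂·4.350)/(P₁+P₂) = 3.253 m.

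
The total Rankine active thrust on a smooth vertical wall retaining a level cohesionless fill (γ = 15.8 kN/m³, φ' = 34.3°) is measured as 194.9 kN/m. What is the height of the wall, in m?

9.40 m

K_a = 0.2792. P_a = ½ K_a γ H² ⇒ H = √(2P_a/(K_a γ)).
H = √(2×194.9/(0.2792×15.8)) = 9.401 m.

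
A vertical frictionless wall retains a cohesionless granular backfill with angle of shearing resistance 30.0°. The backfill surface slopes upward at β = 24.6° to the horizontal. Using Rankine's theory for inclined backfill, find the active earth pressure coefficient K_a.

K_a = cos β · (cos β − √(cos²β − cos²φ)) / (cos β + √(cos²β − cos²φ)).
cos β = 0.9092, cos φ = 0.8660, √(cos²β − cos²φ) = 0.2770.
K_a = 0.9092 × (0.9092 − 0.2770)/(0.9092 + 0.2770) = 0.4846.

0.485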